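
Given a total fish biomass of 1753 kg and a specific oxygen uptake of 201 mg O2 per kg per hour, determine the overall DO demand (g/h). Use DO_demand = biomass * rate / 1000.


Total O2 consumption (mg/h) = 1753 kg * 201 mg/(kg*h) = 352353 mg/h
Convert to g/h: 352353 / 1000 = 352.353 g/h

352.353 g/h


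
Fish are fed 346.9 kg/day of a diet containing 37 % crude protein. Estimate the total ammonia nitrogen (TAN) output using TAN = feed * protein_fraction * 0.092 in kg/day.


Protein in feed = 346.9 * 37/100 = 128.353 kg/day
TAN = protein * 0.092 = 128.353 * 0.092 = 11.808476 kg/day

11.808476 kg/day


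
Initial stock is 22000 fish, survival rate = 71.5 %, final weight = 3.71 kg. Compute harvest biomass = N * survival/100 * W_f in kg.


Survivors = 22000 * 71.5/100 = 15730 fish
Harvest biomass = survivors * W_f = 15730 * 3.71 = 58358.3 kg

58358.3 kg


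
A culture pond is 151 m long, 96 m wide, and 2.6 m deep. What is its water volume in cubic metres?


Base area = L * W = 151 * 96 = 14496 m^2
Volume = area * depth = 14496 * 2.6 = 37689.6 m^3

37689.6 m^3


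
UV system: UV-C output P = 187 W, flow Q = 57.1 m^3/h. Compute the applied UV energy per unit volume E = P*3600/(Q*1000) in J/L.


Energy delivered per hour = 187 W * 3600 s = 673200 J/h
Volume treated per hour = 57.1 m^3/h * 1000 = 57100 L/h
dose = 673200 / 57100 = 11.7898 J/L

11.7898 J/L


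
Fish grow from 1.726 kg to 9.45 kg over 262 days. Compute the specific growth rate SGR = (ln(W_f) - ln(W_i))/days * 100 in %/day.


ln(W_f) = ln(9.45) = 2.2460147
ln(W_i) = ln(1.726) = 0.54580659
ln(W_f) - ln(W_i) = 2.2460147 - 0.54580659 = 1.7002081
SGR = 1.7002081 / 262 * 100 = 0.648934 %/day

0.648934 %/day


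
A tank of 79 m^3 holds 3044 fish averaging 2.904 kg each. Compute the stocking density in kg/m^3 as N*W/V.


Total biomass = 3044 fish * 2.904 kg = 8839.776 kg
Density = total biomass / volume = 8839.776 / 79 = 111.896 kg/m^3

111.896 kg/m^3


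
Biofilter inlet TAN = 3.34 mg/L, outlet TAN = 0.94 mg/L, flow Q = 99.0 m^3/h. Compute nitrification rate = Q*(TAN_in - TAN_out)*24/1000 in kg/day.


Concentration drop: TAN_in - TAN_out = 3.34 - 0.94 = 2.4 mg/L
Hourly TAN removed = Q * dTAN = 99.0 m^3/h * 2.4 mg/L = 237.6 g/h  (m^3/h * mg/L = g/h)
Daily TAN removed = 237.6 * 24 = 5702.4 g/day
Convert to kg/day: 5702.4 / 1000 = 5.7024 kg/day

5.7024 kg/day


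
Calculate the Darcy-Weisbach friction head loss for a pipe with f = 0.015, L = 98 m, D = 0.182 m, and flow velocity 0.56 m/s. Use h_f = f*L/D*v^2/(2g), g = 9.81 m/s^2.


v^2 = 0.56^2 = 0.3136 m^2/s^2
L/D = 98/0.182 = 538.46154
h_f = f*(L/D)*v^2/(2g) = 0.015 * 538.46154 * 0.3136 / 19.62 = 0.129099 m

0.129099 m


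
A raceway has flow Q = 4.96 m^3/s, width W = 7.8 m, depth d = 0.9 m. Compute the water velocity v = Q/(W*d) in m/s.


Cross-sectional area = W * d = 7.8 * 0.9 = 7.02 m^2
Velocity = Q / A = 4.96 / 7.02 = 0.706553 m/s

0.706553 m/s


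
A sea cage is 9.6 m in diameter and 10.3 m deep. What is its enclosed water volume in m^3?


r = d/2 = 9.6/2 = 4.8 m
Base area = pi*r^2 = pi*4.8^2 = 72.382295 m^2
Volume = 72.382295 * 10.3 = 745.538 m^3

745.538 m^3


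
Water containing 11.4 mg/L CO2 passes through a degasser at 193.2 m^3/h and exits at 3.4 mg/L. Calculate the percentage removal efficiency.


CO2_out / CO2_in = 3.4 / 11.4 = 0.29824561
Fraction remaining = 0.29824561
efficiency = (1 - 0.29824561) * 100 = 70.1754 %

70.1754 %


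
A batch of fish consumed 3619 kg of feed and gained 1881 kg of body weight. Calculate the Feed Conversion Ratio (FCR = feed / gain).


FCR = feed consumed / weight gained
FCR = 3619 kg / 1881 kg = 1.92398

1.92398


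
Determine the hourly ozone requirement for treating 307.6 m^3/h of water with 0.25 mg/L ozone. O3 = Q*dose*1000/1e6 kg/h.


O3 demand (mg/h) = Q * dose * 1000 = 307.6 * 0.25 * 1000 = 76900 mg/h
Convert mg to kg: 76900 / 1e6 = 0.0769 kg/h

0.0769 kg/h


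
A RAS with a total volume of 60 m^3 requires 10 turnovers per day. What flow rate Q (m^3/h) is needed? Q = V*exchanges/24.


Daily recirculation volume = 60 m^3 * 10 = 600 m^3/day
Flow rate Q = daily volume / 24 h = 600 / 24 = 25 m^3/h

25 m^3/h


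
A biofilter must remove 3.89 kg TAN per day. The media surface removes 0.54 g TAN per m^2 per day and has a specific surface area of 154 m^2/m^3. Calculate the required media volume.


A = 3.89*1000 / 0.54 = 7203.7037 m^2
V = 7203.7037 / 154 = 46.7773

46.7773 m^3


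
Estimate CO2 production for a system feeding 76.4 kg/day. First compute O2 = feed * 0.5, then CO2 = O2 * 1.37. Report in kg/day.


O2 = 76.4 * 0.5 = 38.2
CO2 = 38.2 * 1.37 = 52.334

52.334 kg/day


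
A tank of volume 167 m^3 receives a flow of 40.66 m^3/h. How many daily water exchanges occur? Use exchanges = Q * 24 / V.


Daily flow volume = 40.66 m^3/h * 24 h = 975.84 m^3/day
Exchanges = daily flow / tank volume = 975.84 / 167 = 5.84335 exchanges/day

5.84335 exchanges/day


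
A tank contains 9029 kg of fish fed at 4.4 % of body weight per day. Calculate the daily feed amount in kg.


Feeding rate fraction = 4.4% / 100 = 0.044
Daily feed = 9029 kg * 0.044 = 397.276 kg/day

397.276 kg/day


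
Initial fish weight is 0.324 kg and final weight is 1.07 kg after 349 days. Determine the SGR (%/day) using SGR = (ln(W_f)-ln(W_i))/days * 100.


ln(W_f) = ln(1.07) = 0.067658648
ln(W_i) = ln(0.324) = -1.1270118
ln(W_f) - ln(W_i) = 0.067658648 - -1.1270118 = 1.1946704
SGR = 1.1946704 / 349 * 100 = 0.342312 %/day

0.342312 %/day


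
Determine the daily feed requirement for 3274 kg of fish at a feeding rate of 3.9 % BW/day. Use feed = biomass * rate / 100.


Feeding rate fraction = 3.9% / 100 = 0.039
Daily feed = 3274 kg * 0.039 = 127.686 kg/day

127.686 kg/day


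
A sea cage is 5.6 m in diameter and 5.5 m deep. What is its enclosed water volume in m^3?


r = d/2 = 5.6/2 = 2.8 m
Base area = pi*r^2 = pi*2.8^2 = 24.630086 m^2
Volume = 24.630086 * 5.5 = 135.465 m^3

135.465 m^3


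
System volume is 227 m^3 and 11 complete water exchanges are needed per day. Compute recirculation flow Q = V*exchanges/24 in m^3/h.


Daily recirculation volume = 227 m^3 * 11 = 2497 m^3/day
Flow rate Q = daily volume / 24 h = 2497 / 24 = 104.042 m^3/h

104.042 m^3/h


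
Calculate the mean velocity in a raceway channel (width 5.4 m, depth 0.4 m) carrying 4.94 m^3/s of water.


Cross-sectional area = W * d = 5.4 * 0.4 = 2.16 m^2
Velocity = Q / A = 4.94 / 2.16 = 2.28704 m/s

2.28704 m/s


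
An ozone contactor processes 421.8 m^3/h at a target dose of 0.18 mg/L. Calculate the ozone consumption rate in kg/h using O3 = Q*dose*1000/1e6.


O3 demand (mg/h) = Q * dose * 1000 = 421.8 * 0.18 * 1000 = 75924 mg/h
Convert mg to kg: 75924 / 1e6 = 0.075924 kg/h

0.075924 kg/h


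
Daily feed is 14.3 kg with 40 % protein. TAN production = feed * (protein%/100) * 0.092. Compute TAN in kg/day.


Protein in feed = 14.3 * 40/100 = 5.72 kg/day
TAN = protein * 0.092 = 5.72 * 0.092 = 0.52624 kg/day

0.52624 kg/day


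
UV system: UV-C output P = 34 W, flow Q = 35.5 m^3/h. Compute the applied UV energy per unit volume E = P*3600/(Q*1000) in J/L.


Energy delivered per hour = 34 W * 3600 s = 122400 J/h
Volume treated per hour = 35.5 m^3/h * 1000 = 35500 L/h
dose = 122400 / 35500 = 3.44789 J/L

3.44789 J/L


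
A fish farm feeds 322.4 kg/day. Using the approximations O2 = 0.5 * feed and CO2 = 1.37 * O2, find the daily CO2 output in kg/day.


O2 = 322.4 * 0.5 = 161.2
CO2 = 161.2 * 1.37 = 220.844

220.844 kg/day


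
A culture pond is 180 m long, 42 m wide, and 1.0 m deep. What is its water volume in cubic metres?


Base area = L * W = 180 * 42 = 7560 m^2
Volume = area * depth = 7560 * 1.0 = 7560 m^3

7560 m^3


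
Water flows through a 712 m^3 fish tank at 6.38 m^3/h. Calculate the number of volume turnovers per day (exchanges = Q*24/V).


Daily flow volume = 6.38 m^3/h * 24 h = 153.12 m^3/day
Exchanges = daily flow / tank volume = 153.12 / 712 = 0.215056 exchanges/day

0.215056 exchanges/day


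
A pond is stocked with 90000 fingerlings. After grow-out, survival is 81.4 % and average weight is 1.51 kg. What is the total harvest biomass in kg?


Survivors = 90000 * 81.4/100 = 73260 fish
Harvest biomass = survivors * W_f = 73260 * 1.51 = 110622.6 kg

110622.6 kg


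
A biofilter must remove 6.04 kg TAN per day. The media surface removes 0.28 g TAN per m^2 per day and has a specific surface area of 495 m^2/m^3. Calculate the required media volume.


A = 6.04*1000 / 0.28 = 21571.429 m^2
V = 21571.429 / 495 = 43.5786

43.5786 m^3


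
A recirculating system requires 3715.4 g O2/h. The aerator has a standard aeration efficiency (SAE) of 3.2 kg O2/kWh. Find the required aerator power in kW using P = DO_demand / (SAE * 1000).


SAE in g O2/kWh = 3.2 * 1000 = 3200 g/kWh
P = DO_demand / SAE_g = 3715.4 / 3200 = 1.16106 kW

1.16106 kW


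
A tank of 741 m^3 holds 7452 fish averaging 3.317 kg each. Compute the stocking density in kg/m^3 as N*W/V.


Total biomass = 7452 fish * 3.317 kg = 24718.284 kg
Density = total biomass / volume = 24718.284 / 741 = 33.358 kg/m^3

33.358 kg/m^3


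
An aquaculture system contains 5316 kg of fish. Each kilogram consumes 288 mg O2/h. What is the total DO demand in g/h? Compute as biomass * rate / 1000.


Total O2 consumption (mg/h) = 5316 kg * 288 mg/(kg*h) = 1531008 mg/h
Convert to g/h: 1531008 / 1000 = 1531.008 g/h

1531.008 g/h


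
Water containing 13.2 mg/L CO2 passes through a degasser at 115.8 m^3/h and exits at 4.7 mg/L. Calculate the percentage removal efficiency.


CO2_out / CO2_in = 4.7 / 13.2 = 0.35606061
Fraction remaining = 0.35606061
efficiency = (1 - 0.35606061) * 100 = 64.3939 %

64.3939 %


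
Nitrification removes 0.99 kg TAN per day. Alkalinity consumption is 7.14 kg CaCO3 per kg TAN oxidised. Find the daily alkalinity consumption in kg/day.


Alkalinity factor: 7.14 kg CaCO3 consumed per kg TAN nitrified
alk = 0.99 kg TAN * 7.14 = 7.0686 kg CaCO3/day

7.0686 kg CaCO3/day


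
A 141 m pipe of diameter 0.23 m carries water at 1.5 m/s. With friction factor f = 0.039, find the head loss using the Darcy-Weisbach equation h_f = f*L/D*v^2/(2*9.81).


v^2 = 1.5^2 = 2.25 m^2/s^2
L/D = 141/0.23 = 613.04348
h_f = f*(L/D)*v^2/(2g) = 0.039 * 613.04348 * 2.25 / 19.62 = 2.74182 m

2.74182 m


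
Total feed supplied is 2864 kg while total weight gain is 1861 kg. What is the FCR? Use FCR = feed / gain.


FCR = feed consumed / weight gained
FCR = 2864 kg / 1861 kg = 1.53896

1.53896


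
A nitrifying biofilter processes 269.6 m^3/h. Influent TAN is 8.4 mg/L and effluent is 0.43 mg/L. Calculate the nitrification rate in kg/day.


Concentration drop: TAN_in - TAN_out = 8.4 - 0.43 = 7.97 mg/L
Hourly TAN removed = Q * dTAN = 269.6 m^3/h * 7.97 mg/L = 2148.712 g/h  (m^3/h * mg/L = g/h)
Daily TAN removed = 2148.712 * 24 = 51569.088 g/day
Convert to kg/day: 51569.088 / 1000 = 51.569088 kg/day

51.569088 kg/day


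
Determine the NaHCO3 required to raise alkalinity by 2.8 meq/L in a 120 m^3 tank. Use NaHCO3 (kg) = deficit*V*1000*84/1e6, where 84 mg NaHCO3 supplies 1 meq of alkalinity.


Tank volume in L = 120 m^3 * 1000 = 120000 L
Total meq required = 2.8 meq/L * 120000 L = 336000 meq
NaHCO3 mass = 336000 meq * 84 mg/meq / 1e6 = 28.224 kg

28.224 kg


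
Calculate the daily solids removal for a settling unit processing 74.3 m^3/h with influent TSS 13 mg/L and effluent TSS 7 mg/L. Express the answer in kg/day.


Concentration drop: TSS_in - TSS_out = 13 - 7 = 6 mg/L
Hourly solids removed = Q * dTSS = 74.3 m^3/h * 6 mg/L = 445.8 g/h  (m^3/h * mg/L = g/h)
Daily solids removed = 445.8 * 24 = 10699.2 g/day
Convert g to kg: 10699.2 / 1000 = 10.6992 kg/day

10.6992 kg/day


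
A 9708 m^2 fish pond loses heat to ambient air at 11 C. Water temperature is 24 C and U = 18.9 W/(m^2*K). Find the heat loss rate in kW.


Temperature difference dT = 24 - 11 = 13 K
Heat loss (W) = U * A * dT = 18.9 * 9708 * 13 = 2385255.6 W
Convert to kW: 2385255.6 / 1000 = 2385.2556 kW

2385.2556 kW


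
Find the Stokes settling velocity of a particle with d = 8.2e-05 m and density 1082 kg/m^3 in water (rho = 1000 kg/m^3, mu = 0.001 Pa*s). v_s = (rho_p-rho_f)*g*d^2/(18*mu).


Density difference: rho_p - rho_f = 1082 - 1000 = 82 kg/m^3
d^2 = (8.2e-05)^2 = 6.724e-09 m^2
Numerator = (rho_p - rho_f) * g * d^2 = 82 * 9.81 * 6.724e-09 = 5.4089201e-06
Denominator = 18 * mu = 18 * 0.001 = 0.018
v_s = 5.4089201e-06 / 0.018 = 3.00496e-04 m/s
Check: Re = rho_f * v_s * d / mu = 1000 * 3.00496e-04 * 8.2e-05 / 0.001 = 0.0246 < 1, so Stokes' law applies.

3.00496e-04 m/s


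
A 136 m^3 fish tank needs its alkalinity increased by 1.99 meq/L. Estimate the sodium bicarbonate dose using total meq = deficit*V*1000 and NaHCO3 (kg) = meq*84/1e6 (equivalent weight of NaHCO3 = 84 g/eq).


Tank volume in L = 136 m^3 * 1000 = 136000 L
Total meq required = 1.99 meq/L * 136000 L = 270640 meq
NaHCO3 mass = 270640 meq * 84 mg/meq / 1e6 = 22.7338 kg

22.7338 kg


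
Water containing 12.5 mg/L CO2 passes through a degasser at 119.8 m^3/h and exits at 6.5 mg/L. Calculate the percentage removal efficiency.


CO2_out / CO2_in = 6.5 / 12.5 = 0.52
Fraction remaining = 0.52
efficiency = (1 - 0.52) * 100 = 48 %

48 %


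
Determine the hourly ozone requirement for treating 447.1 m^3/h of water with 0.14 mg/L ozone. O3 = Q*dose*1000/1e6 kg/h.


O3 demand (mg/h) = Q * dose * 1000 = 447.1 * 0.14 * 1000 = 62594 mg/h
Convert mg to kg: 62594 / 1e6 = 0.062594 kg/h

0.062594 kg/h


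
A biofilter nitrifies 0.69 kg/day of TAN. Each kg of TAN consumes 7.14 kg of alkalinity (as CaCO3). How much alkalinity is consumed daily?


Alkalinity factor: 7.14 kg CaCO3 consumed per kg TAN nitrified
alk = 0.69 kg TAN * 7.14 = 4.9266 kg CaCO3/day

4.9266 kg CaCO3/day


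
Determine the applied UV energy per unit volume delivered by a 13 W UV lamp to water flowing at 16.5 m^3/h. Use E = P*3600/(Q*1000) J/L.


Energy delivered per hour = 13 W * 3600 s = 46800 J/h
Volume treated per hour = 16.5 m^3/h * 1000 = 16500 L/h
dose = 46800 / 16500 = 2.83636 J/L

2.83636 J/L


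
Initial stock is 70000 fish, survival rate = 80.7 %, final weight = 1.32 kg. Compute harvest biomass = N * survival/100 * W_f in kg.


Survivors = 70000 * 80.7/100 = 56490 fish
Harvest biomass = survivors * W_f = 56490 * 1.32 = 74566.8 kg

74566.8 kg


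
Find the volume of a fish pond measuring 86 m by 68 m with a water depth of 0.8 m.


Base area = L * W = 86 * 68 = 5848 m^2
Volume = area * depth = 5848 * 0.8 = 4678.4 m^3

4678.4 m^3


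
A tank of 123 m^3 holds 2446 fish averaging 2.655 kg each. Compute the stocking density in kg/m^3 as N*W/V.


Total biomass = 2446 fish * 2.655 kg = 6494.13 kg
Density = total biomass / volume = 6494.13 / 123 = 52.7978 kg/m^3

52.7978 kg/m^3


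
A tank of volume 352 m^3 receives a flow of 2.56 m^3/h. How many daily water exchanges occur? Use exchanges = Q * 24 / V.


Daily flow volume = 2.56 m^3/h * 24 h = 61.44 m^3/day
Exchanges = daily flow / tank volume = 61.44 / 352 = 0.174545 exchanges/day

0.174545 exchanges/day


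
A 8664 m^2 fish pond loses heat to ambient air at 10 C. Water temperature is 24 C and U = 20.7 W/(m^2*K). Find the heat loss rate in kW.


Temperature difference dT = 24 - 10 = 14 K
Heat loss (W) = U * A * dT = 20.7 * 8664 * 14 = 2510827.2 W
Convert to kW: 2510827.2 / 1000 = 2510.8272 kW

2510.8272 kW


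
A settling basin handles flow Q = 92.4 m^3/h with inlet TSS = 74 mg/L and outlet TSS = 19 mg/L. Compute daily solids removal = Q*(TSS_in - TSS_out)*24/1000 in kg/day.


Concentration drop: TSS_in - TSS_out = 74 - 19 = 55 mg/L
Hourly solids removed = Q * dTSS = 92.4 m^3/h * 55 mg/L = 5082 g/h  (m^3/h * mg/L = g/h)
Daily solids removed = 5082 * 24 = 121968 g/day
Convert g to kg: 121968 / 1000 = 121.968 kg/day

121.968 kg/day


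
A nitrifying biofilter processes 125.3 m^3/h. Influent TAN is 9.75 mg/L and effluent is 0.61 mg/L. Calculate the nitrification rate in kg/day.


Concentration drop: TAN_in - TAN_out = 9.75 - 0.61 = 9.14 mg/L
Hourly TAN removed = Q * dTAN = 125.3 m^3/h * 9.14 mg/L = 1145.242 g/h  (m^3/h * mg/L = g/h)
Daily TAN removed = 1145.242 * 24 = 27485.808 g/day
Convert to kg/day: 27485.808 / 1000 = 27.485808 kg/day

27.485808 kg/day


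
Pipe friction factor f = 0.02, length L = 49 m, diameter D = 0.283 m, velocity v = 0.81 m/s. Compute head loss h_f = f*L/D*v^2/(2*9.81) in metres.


v^2 = 0.81^2 = 0.6561 m^2/s^2
L/D = 49/0.283 = 173.14488
h_f = f*(L/D)*v^2/(2g) = 0.02 * 173.14488 * 0.6561 / 19.62 = 0.115801 m

0.115801 m


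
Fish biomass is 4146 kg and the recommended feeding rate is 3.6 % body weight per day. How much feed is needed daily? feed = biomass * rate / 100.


Feeding rate fraction = 3.6% / 100 = 0.036
Daily feed = 4146 kg * 0.036 = 149.256 kg/day

149.256 kg/day


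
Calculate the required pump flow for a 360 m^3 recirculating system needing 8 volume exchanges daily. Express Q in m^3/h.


Daily recirculation volume = 360 m^3 * 8 = 2880 m^3/day
Flow rate Q = daily volume / 24 h = 2880 / 24 = 120 m^3/h

120 m^3/h


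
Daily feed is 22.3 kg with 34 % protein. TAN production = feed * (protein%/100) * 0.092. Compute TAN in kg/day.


Protein in feed = 22.3 * 34/100 = 7.582 kg/day
TAN = protein * 0.092 = 7.582 * 0.092 = 0.697544 kg/day

0.697544 kg/day


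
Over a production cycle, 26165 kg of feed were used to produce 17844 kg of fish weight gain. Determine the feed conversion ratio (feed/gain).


FCR = feed consumed / weight gained
FCR = 26165 kg / 17844 kg = 1.46632

1.46632


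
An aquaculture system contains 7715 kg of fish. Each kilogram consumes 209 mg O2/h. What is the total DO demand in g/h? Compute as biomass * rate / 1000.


Total O2 consumption (mg/h) = 7715 kg * 209 mg/(kg*h) = 1612435 mg/h
Convert to g/h: 1612435 / 1000 = 1612.435 g/h

1612.435 g/h


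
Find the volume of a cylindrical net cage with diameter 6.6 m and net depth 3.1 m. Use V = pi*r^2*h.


r = d/2 = 6.6/2 = 3.3 m
Base area = pi*r^2 = pi*3.3^2 = 34.211944 m^2
Volume = 34.211944 * 3.1 = 106.057 m^3

106.057 m^3


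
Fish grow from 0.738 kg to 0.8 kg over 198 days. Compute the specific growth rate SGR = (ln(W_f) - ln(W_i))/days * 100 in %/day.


ln(W_f) = ln(0.8) = -0.22314355
ln(W_i) = ln(0.738) = -0.30381145
ln(W_f) - ln(W_i) = -0.22314355 - -0.30381145 = 0.0806679
SGR = 0.0806679 / 198 * 100 = 0.0407414 %/day

0.0407414 %/day


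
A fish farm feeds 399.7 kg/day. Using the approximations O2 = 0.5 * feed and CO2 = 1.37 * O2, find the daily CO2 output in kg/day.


O2 = 399.7 * 0.5 = 199.85
CO2 = 199.85 * 1.37 = 273.7945

273.7945 kg/day


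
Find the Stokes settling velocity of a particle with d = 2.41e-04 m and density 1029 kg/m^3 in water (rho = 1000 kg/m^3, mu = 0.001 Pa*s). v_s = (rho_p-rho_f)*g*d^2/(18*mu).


Density difference: rho_p - rho_f = 1029 - 1000 = 29 kg/m^3
d^2 = (2.41e-04)^2 = 5.8081e-08 m^2
Numerator = (rho_p - rho_f) * g * d^2 = 29 * 9.81 * 5.8081e-08 = 1.6523464e-05
Denominator = 18 * mu = 18 * 0.001 = 0.018
v_s = 1.6523464e-05 / 0.018 = 9.1797e-04 m/s
Check: Re = rho_f * v_s * d / mu = 1000 * 9.1797e-04 * 2.41e-04 / 0.001 = 0.221 < 1, so Stokes' law applies.

9.1797e-04 m/s


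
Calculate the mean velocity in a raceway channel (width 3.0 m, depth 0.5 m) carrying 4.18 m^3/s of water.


Cross-sectional area = W * d = 3.0 * 0.5 = 1.5 m^2
Velocity = Q / A = 4.18 / 1.5 = 2.78667 m/s

2.78667 m/s


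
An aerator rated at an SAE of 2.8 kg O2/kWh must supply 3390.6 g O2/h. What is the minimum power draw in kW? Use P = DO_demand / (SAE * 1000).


SAE in g O2/kWh = 2.8 * 1000 = 2800 g/kWh
P = DO_demand / SAE_g = 3390.6 / 2800 = 1.21093 kW

1.21093 kW


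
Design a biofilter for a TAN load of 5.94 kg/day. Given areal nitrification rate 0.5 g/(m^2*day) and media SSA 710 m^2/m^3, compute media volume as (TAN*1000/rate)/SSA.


A = 5.94*1000 / 0.5 = 11880 m^2
V = 11880 / 710 = 16.7324

16.7324 m^3


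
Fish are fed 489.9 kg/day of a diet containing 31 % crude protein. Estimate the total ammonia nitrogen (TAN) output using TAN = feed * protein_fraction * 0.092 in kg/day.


Protein in feed = 489.9 * 31/100 = 151.869 kg/day
TAN = protein * 0.092 = 151.869 * 0.092 = 13.971948 kg/day

13.971948 kg/day


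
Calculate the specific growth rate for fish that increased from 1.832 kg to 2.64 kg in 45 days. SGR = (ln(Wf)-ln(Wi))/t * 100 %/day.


ln(W_f) = ln(2.64) = 0.97077892
ln(W_i) = ln(1.832) = 0.60540827
ln(W_f) - ln(W_i) = 0.97077892 - 0.60540827 = 0.36537065
SGR = 0.36537065 / 45 * 100 = 0.811935 %/day

0.811935 %/day


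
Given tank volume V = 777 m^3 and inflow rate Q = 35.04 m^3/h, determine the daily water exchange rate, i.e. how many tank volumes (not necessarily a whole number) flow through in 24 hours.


Daily flow volume = 35.04 m^3/h * 24 h = 840.96 m^3/day
Exchanges = daily flow / tank volume = 840.96 / 777 = 1.08232 exchanges/day

1.08232 exchanges/day


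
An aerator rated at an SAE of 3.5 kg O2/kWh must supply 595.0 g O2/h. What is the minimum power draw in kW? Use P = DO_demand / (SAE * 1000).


SAE in g O2/kWh = 3.5 * 1000 = 3500 g/kWh
P = DO_demand / SAE_g = 595.0 / 3500 = 0.17 kW

0.17 kW


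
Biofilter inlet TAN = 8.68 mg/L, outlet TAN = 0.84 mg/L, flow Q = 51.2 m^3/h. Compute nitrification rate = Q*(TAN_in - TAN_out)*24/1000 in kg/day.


Concentration drop: TAN_in - TAN_out = 8.68 - 0.84 = 7.84 mg/L
Hourly TAN removed = Q * dTAN = 51.2 m^3/h * 7.84 mg/L = 401.408 g/h  (m^3/h * mg/L = g/h)
Daily TAN removed = 401.408 * 24 = 9633.792 g/day
Convert to kg/day: 9633.792 / 1000 = 9.633792 kg/day

9.633792 kg/day


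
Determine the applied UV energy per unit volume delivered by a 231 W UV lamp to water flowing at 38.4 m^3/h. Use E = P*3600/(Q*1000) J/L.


Energy delivered per hour = 231 W * 3600 s = 831600 J/h
Volume treated per hour = 38.4 m^3/h * 1000 = 38400 L/h
dose = 831600 / 38400 = 21.6562 J/L

21.6562 J/L


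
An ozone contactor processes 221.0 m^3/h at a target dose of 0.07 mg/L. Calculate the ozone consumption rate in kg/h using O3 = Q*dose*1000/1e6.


O3 demand (mg/h) = Q * dose * 1000 = 221.0 * 0.07 * 1000 = 15470 mg/h
Convert mg to kg: 15470 / 1e6 = 0.01547 kg/h

0.01547 kg/h


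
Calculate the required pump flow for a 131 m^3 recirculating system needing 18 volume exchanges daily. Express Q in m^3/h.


Daily recirculation volume = 131 m^3 * 18 = 2358 m^3/day
Flow rate Q = daily volume / 24 h = 2358 / 24 = 98.25 m^3/h

98.25 m^3/h


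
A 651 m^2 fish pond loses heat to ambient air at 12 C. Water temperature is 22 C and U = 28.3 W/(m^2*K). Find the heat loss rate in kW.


Temperature difference dT = 22 - 12 = 10 K
Heat loss (W) = U * A * dT = 28.3 * 651 * 10 = 184233 W
Convert to kW: 184233 / 1000 = 184.233 kW

184.233 kW


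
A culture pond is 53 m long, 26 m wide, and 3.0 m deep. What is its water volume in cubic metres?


Base area = L * W = 53 * 26 = 1378 m^2
Volume = area * depth = 1378 * 3.0 = 4134 m^3

4134 m^3


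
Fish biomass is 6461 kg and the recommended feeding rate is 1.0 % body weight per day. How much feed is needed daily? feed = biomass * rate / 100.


Feeding rate fraction = 1.0% / 100 = 0.01
Daily feed = 6461 kg * 0.01 = 64.61 kg/day

64.61 kg/day


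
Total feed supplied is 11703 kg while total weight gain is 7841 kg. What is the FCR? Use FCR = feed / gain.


FCR = feed consumed / weight gained
FCR = 11703 kg / 7841 kg = 1.49254

1.49254


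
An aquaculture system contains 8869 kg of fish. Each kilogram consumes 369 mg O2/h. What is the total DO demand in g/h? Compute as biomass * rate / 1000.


Total O2 consumption (mg/h) = 8869 kg * 369 mg/(kg*h) = 3272661 mg/h
Convert to g/h: 3272661 / 1000 = 3272.661 g/h

3272.661 g/h


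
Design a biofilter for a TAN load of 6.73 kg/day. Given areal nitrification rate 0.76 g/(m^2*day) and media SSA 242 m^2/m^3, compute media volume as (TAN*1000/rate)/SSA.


A = 6.73*1000 / 0.76 = 8855.2632 m^2
V = 8855.2632 / 242 = 36.592

36.592 m^3


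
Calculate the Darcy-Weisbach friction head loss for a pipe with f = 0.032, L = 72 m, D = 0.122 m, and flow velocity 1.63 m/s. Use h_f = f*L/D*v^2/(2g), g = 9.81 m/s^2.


v^2 = 1.63^2 = 2.6569 m^2/s^2
L/D = 72/0.122 = 590.16393
h_f = f*(L/D)*v^2/(2g) = 0.032 * 590.16393 * 2.6569 / 19.62 = 2.5574 m

2.5574 m


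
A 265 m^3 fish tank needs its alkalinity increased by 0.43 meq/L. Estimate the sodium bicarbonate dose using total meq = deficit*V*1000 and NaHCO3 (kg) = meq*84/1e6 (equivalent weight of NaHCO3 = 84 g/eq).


Tank volume in L = 265 m^3 * 1000 = 265000 L
Total meq required = 0.43 meq/L * 265000 L = 113950 meq
NaHCO3 mass = 113950 meq * 84 mg/meq / 1e6 = 9.5718 kg

9.5718 kg


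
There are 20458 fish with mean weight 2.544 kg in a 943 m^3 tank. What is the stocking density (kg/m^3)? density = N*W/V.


Total biomass = 20458 fish * 2.544 kg = 52045.152 kg
Density = total biomass / volume = 52045.152 / 943 = 55.191 kg/m^3

55.191 kg/m^3


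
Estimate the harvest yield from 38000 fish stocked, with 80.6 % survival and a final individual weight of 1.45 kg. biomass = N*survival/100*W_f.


Survivors = 38000 * 80.6/100 = 30628 fish
Harvest biomass = survivors * W_f = 30628 * 1.45 = 44410.6 kg

44410.6 kg


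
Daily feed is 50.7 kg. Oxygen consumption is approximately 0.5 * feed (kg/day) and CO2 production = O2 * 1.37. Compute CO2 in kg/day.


O2 = 50.7 * 0.5 = 25.35
CO2 = 25.35 * 1.37 = 34.7295

34.7295 kg/day


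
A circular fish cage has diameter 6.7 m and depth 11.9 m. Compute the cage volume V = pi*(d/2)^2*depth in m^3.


r = d/2 = 6.7/2 = 3.35 m
Base area = pi*r^2 = pi*3.35^2 = 35.256524 m^2
Volume = 35.256524 * 11.9 = 419.553 m^3

419.553 m^3


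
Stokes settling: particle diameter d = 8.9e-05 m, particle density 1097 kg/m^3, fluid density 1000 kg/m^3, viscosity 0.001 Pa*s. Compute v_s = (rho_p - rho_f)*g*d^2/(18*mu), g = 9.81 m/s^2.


Density difference: rho_p - rho_f = 1097 - 1000 = 97 kg/m^3
d^2 = (8.9e-05)^2 = 7.921e-09 m^2
Numerator = (rho_p - rho_f) * g * d^2 = 97 * 9.81 * 7.921e-09 = 7.537386e-06
Denominator = 18 * mu = 18 * 0.001 = 0.018
v_s = 7.537386e-06 / 0.018 = 4.18744e-04 m/s
Check: Re = rho_f * v_s * d / mu = 1000 * 4.18744e-04 * 8.9e-05 / 0.001 = 0.0373 < 1, so Stokes' law applies.

4.18744e-04 m/s


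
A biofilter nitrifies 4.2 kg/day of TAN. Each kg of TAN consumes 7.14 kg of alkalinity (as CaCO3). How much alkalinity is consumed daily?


Alkalinity factor: 7.14 kg CaCO3 consumed per kg TAN nitrified
alk = 4.2 kg TAN * 7.14 = 29.988 kg CaCO3/day

29.988 kg CaCO3/day


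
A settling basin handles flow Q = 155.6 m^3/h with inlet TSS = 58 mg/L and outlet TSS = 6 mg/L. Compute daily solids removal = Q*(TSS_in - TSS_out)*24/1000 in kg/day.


Concentration drop: TSS_in - TSS_out = 58 - 6 = 52 mg/L
Hourly solids removed = Q * dTSS = 155.6 m^3/h * 52 mg/L = 8091.2 g/h  (m^3/h * mg/L = g/h)
Daily solids removed = 8091.2 * 24 = 194188.8 g/day
Convert g to kg: 194188.8 / 1000 = 194.1888 kg/day

194.1888 kg/day


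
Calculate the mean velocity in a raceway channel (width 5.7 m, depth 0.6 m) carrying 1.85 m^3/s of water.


Cross-sectional area = W * d = 5.7 * 0.6 = 3.42 m^2
Velocity = Q / A = 1.85 / 3.42 = 0.540936 m/s

0.540936 m/s


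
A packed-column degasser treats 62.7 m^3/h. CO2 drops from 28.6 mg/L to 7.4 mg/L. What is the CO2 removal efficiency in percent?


CO2_out / CO2_in = 7.4 / 28.6 = 0.25874126
Fraction remaining = 0.25874126
efficiency = (1 - 0.25874126) * 100 = 74.1259 %

74.1259 %


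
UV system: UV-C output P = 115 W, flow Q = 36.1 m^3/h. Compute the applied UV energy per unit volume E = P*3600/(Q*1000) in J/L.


Energy delivered per hour = 115 W * 3600 s = 414000 J/h
Volume treated per hour = 36.1 m^3/h * 1000 = 36100 L/h
dose = 414000 / 36100 = 11.4681 J/L

11.4681 J/L


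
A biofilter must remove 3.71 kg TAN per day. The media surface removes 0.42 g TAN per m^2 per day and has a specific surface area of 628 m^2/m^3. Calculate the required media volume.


A = 3.71*1000 / 0.42 = 8833.3333 m^2
V = 8833.3333 / 628 = 14.0658

14.0658 m^3


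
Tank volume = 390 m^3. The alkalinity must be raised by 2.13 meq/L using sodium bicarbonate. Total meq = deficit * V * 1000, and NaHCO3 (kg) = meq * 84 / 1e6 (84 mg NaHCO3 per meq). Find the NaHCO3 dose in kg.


Tank volume in L = 390 m^3 * 1000 = 390000 L
Total meq required = 2.13 meq/L * 390000 L = 830700 meq
NaHCO3 mass = 830700 meq * 84 mg/meq / 1e6 = 69.7788 kg

69.7788 kg


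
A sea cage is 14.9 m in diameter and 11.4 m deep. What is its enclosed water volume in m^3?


r = d/2 = 14.9/2 = 7.45 m
Base area = pi*r^2 = pi*7.45^2 = 174.36625 m^2
Volume = 174.36625 * 11.4 = 1987.78 m^3

1987.78 m^3


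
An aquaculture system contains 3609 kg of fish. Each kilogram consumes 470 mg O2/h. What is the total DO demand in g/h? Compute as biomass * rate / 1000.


Total O2 consumption (mg/h) = 3609 kg * 470 mg/(kg*h) = 1696230 mg/h
Convert to g/h: 1696230 / 1000 = 1696.23 g/h

1696.23 g/h


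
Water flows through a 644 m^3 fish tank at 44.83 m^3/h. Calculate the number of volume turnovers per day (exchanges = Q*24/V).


Daily flow volume = 44.83 m^3/h * 24 h = 1075.92 m^3/day
Exchanges = daily flow / tank volume = 1075.92 / 644 = 1.67068 exchanges/day

1.67068 exchanges/day


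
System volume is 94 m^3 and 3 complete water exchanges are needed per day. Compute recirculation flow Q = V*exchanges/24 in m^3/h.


Daily recirculation volume = 94 m^3 * 3 = 282 m^3/day
Flow rate Q = daily volume / 24 h = 282 / 24 = 11.75 m^3/h

11.75 m^3/h


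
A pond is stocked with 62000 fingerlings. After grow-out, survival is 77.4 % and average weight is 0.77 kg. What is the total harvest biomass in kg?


Survivors = 62000 * 77.4/100 = 47988 fish
Harvest biomass = survivors * W_f = 47988 * 0.77 = 36950.76 kg

36950.76 kg


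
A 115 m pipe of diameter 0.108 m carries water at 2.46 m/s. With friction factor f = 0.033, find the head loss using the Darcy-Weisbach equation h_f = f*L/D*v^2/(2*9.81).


v^2 = 2.46^2 = 6.0516 m^2/s^2
L/D = 115/0.108 = 1064.8148
h_f = f*(L/D)*v^2/(2g) = 0.033 * 1064.8148 * 6.0516 / 19.62 = 10.8383 m

10.8383 m


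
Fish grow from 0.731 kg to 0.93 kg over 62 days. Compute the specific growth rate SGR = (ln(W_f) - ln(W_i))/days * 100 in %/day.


ln(W_f) = ln(0.93) = -0.072570693
ln(W_i) = ln(0.731) = -0.31334182
ln(W_f) - ln(W_i) = -0.072570693 - -0.31334182 = 0.24077113
SGR = 0.24077113 / 62 * 100 = 0.388341 %/day

0.388341 %/day


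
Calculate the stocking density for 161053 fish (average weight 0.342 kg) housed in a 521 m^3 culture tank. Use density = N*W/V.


Total biomass = 161053 fish * 0.342 kg = 55080.126 kg
Density = total biomass / volume = 55080.126 / 521 = 105.72 kg/m^3

105.72 kg/m^3


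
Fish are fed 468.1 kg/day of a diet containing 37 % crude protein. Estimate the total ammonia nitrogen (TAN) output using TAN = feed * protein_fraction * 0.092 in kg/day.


Protein in feed = 468.1 * 37/100 = 173.197 kg/day
TAN = protein * 0.092 = 173.197 * 0.092 = 15.934124 kg/day

15.934124 kg/day


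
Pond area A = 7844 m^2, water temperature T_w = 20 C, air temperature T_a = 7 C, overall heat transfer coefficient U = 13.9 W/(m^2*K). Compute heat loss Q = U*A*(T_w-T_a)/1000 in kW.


Temperature difference dT = 20 - 7 = 13 K
Heat loss (W) = U * A * dT = 13.9 * 7844 * 13 = 1417410.8 W
Convert to kW: 1417410.8 / 1000 = 1417.4108 kW

1417.4108 kW


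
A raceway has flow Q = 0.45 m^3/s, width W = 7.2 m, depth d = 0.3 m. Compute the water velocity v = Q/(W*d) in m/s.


Cross-sectional area = W * d = 7.2 * 0.3 = 2.16 m^2
Velocity = Q / A = 0.45 / 2.16 = 0.208333 m/s

0.208333 m/s


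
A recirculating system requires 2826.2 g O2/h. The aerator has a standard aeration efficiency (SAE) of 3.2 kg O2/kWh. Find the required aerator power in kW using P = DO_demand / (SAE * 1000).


SAE in g O2/kWh = 3.2 * 1000 = 3200 g/kWh
P = DO_demand / SAE_g = 2826.2 / 3200 = 0.883187 kW

0.883187 kW


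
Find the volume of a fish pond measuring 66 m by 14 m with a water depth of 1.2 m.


Base area = L * W = 66 * 14 = 924 m^2
Volume = area * depth = 924 * 1.2 = 1108.8 m^3

1108.8 m^3


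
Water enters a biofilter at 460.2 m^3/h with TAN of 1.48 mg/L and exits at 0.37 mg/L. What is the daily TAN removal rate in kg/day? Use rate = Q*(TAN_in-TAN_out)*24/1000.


Concentration drop: TAN_in - TAN_out = 1.48 - 0.37 = 1.11 mg/L
Hourly TAN removed = Q * dTAN = 460.2 m^3/h * 1.11 mg/L = 510.822 g/h  (m^3/h * mg/L = g/h)
Daily TAN removed = 510.822 * 24 = 12259.728 g/day
Convert to kg/day: 12259.728 / 1000 = 12.259728 kg/day

12.259728 kg/day


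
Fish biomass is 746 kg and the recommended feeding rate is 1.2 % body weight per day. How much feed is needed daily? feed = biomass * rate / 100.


Feeding rate fraction = 1.2% / 100 = 0.012
Daily feed = 746 kg * 0.012 = 8.952 kg/day

8.952 kg/day


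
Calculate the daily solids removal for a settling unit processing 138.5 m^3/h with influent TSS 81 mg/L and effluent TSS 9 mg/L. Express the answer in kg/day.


Concentration drop: TSS_in - TSS_out = 81 - 9 = 72 mg/L
Hourly solids removed = Q * dTSS = 138.5 m^3/h * 72 mg/L = 9972 g/h  (m^3/h * mg/L = g/h)
Daily solids removed = 9972 * 24 = 239328 g/day
Convert g to kg: 239328 / 1000 = 239.328 kg/day

239.328 kg/day


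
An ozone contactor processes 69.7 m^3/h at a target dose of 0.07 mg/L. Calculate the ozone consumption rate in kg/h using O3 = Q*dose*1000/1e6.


O3 demand (mg/h) = Q * dose * 1000 = 69.7 * 0.07 * 1000 = 4879 mg/h
Convert mg to kg: 4879 / 1e6 = 0.004879 kg/h

0.004879 kg/h


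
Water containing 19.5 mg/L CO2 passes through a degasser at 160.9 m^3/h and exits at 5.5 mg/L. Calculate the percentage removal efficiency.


CO2_out / CO2_in = 5.5 / 19.5 = 0.28205128
Fraction remaining = 0.28205128
efficiency = (1 - 0.28205128) * 100 = 71.7949 %

71.7949 %


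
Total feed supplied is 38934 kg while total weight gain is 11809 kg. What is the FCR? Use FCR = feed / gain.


FCR = feed consumed / weight gained
FCR = 38934 kg / 11809 kg = 3.29698

3.29698


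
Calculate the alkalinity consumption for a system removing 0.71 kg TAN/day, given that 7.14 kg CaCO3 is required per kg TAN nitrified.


Alkalinity factor: 7.14 kg CaCO3 consumed per kg TAN nitrified
alk = 0.71 kg TAN * 7.14 = 5.0694 kg CaCO3/day

5.0694 kg CaCO3/day


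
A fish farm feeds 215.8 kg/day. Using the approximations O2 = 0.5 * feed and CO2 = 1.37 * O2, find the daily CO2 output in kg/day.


O2 = 215.8 * 0.5 = 107.9
CO2 = 107.9 * 1.37 = 147.823

147.823 kg/day


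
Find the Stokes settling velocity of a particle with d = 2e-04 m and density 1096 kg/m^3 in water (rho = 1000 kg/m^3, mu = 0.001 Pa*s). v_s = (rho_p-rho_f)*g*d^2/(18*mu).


Density difference: rho_p - rho_f = 1096 - 1000 = 96 kg/m^3
d^2 = (2e-04)^2 = 4e-08 m^2
Numerator = (rho_p - rho_f) * g * d^2 = 96 * 9.81 * 4e-08 = 3.76704e-05
Denominator = 18 * mu = 18 * 0.001 = 0.018
v_s = 3.76704e-05 / 0.018 = 0.0020928 m/s
Check: Re = rho_f * v_s * d / mu = 1000 * 0.0020928 * 2e-04 / 0.001 = 0.419 < 1, so Stokes' law applies.

0.0020928 m/s


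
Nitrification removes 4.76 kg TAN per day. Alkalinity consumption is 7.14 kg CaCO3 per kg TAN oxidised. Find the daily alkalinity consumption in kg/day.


Alkalinity factor: 7.14 kg CaCO3 consumed per kg TAN nitrified
alk = 4.76 kg TAN * 7.14 = 33.9864 kg CaCO3/day

33.9864 kg CaCO3/day


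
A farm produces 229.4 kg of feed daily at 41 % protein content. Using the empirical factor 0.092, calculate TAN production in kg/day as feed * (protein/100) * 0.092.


Protein in feed = 229.4 * 41/100 = 94.054 kg/day
TAN = protein * 0.092 = 94.054 * 0.092 = 8.652968 kg/day

8.652968 kg/day


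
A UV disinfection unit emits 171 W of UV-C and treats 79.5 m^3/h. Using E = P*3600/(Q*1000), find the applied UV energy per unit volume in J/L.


Energy delivered per hour = 171 W * 3600 s = 615600 J/h
Volume treated per hour = 79.5 m^3/h * 1000 = 79500 L/h
dose = 615600 / 79500 = 7.7434 J/L

7.7434 J/L


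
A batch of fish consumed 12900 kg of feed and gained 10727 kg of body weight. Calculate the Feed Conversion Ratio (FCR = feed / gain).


FCR = feed consumed / weight gained
FCR = 12900 kg / 10727 kg = 1.20257

1.20257


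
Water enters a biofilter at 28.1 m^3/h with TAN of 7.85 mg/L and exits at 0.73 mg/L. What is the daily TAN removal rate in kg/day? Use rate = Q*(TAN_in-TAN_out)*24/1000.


Concentration drop: TAN_in - TAN_out = 7.85 - 0.73 = 7.12 mg/L
Hourly TAN removed = Q * dTAN = 28.1 m^3/h * 7.12 mg/L = 200.072 g/h  (m^3/h * mg/L = g/h)
Daily TAN removed = 200.072 * 24 = 4801.728 g/day
Convert to kg/day: 4801.728 / 1000 = 4.801728 kg/day

4.801728 kg/day


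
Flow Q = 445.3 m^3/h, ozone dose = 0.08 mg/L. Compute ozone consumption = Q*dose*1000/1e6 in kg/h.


O3 demand (mg/h) = Q * dose * 1000 = 445.3 * 0.08 * 1000 = 35624 mg/h
Convert mg to kg: 35624 / 1e6 = 0.035624 kg/h

0.035624 kg/h


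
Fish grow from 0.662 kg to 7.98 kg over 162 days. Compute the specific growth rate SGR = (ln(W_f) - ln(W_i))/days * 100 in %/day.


ln(W_f) = ln(7.98) = 2.0769384
ln(W_i) = ln(0.662) = -0.41248972
ln(W_f) - ln(W_i) = 2.0769384 - -0.41248972 = 2.4894281
SGR = 2.4894281 / 162 * 100 = 1.53668 %/day

1.53668 %/day


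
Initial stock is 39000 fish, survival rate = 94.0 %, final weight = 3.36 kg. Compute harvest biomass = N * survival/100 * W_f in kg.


Survivors = 39000 * 94.0/100 = 36660 fish
Harvest biomass = survivors * W_f = 36660 * 3.36 = 123177.6 kg

123177.6 kg


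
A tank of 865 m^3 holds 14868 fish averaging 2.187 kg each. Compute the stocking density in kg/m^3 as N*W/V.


Total biomass = 14868 fish * 2.187 kg = 32516.316 kg
Density = total biomass / volume = 32516.316 / 865 = 37.5911 kg/m^3

37.5911 kg/m^3


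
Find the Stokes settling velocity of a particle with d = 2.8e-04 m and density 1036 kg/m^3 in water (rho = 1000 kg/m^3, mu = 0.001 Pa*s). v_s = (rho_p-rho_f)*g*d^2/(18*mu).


Density difference: rho_p - rho_f = 1036 - 1000 = 36 kg/m^3
d^2 = (2.8e-04)^2 = 7.84e-08 m^2
Numerator = (rho_p - rho_f) * g * d^2 = 36 * 9.81 * 7.84e-08 = 2.7687744e-05
Denominator = 18 * mu = 18 * 0.001 = 0.018
v_s = 2.7687744e-05 / 0.018 = 0.00153821 m/s
Check: Re = rho_f * v_s * d / mu = 1000 * 0.00153821 * 2.8e-04 / 0.001 = 0.431 < 1, so Stokes' law applies.

0.00153821 m/s


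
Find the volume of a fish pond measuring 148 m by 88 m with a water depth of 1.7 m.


Base area = L * W = 148 * 88 = 13024 m^2
Volume = area * depth = 13024 * 1.7 = 22140.8 m^3

22140.8 m^3


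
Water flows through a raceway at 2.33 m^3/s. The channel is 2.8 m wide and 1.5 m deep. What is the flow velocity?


Cross-sectional area = W * d = 2.8 * 1.5 = 4.2 m^2
Velocity = Q / A = 2.33 / 4.2 = 0.554762 m/s

0.554762 m/s


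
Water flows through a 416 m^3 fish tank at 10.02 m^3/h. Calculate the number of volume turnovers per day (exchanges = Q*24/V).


Daily flow volume = 10.02 m^3/h * 24 h = 240.48 m^3/day
Exchanges = daily flow / tank volume = 240.48 / 416 = 0.578077 exchanges/day

0.578077 exchanges/day


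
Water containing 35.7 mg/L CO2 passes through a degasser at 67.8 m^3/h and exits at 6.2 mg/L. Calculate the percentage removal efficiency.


CO2_out / CO2_in = 6.2 / 35.7 = 0.17366947
Fraction remaining = 0.17366947
efficiency = (1 - 0.17366947) * 100 = 82.6331 %

82.6331 %


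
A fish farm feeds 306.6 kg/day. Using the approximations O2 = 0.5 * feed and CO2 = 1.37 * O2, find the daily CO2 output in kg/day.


O2 = 306.6 * 0.5 = 153.3
CO2 = 153.3 * 1.37 = 210.021

210.021 kg/day


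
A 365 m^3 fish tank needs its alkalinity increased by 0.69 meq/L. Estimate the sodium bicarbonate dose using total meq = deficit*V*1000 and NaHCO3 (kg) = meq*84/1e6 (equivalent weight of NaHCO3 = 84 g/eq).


Tank volume in L = 365 m^3 * 1000 = 365000 L
Total meq required = 0.69 meq/L * 365000 L = 251850 meq
NaHCO3 mass = 251850 meq * 84 mg/meq / 1e6 = 21.1554 kg

21.1554 kg
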